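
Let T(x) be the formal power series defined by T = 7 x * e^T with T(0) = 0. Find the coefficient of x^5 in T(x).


Apply the Lagrange inversion formula: if T = 7 x * phi(T) with phi(t) = e^t, then
[x^n] T = 7^n * (1/n) [t^(n-1)] phi(t)^n = 7^n * (1/n) [t^(n-1)] e^(n t) = 7^n * (1/n) * n^(n-1) / (n-1)! = 7^n * n^(n-1) / n!.
When c = 1 this is the Cayley count of rooted labeled trees on n vertices, divided by n!.
For n = 5: 7^5 * 5^4 / 5! = 16807 * 625/120 = 2100875/24.

2100875/24


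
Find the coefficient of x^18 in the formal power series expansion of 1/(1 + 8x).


Write 1/(1 + c x) = 1/(1 - (-c) x) and apply the geometric-series identity
1/(1 - y) = sum_{k>=0} y^k to get 1/(1 + c x) = sum_{k>=0} (-c)^k x^k.
So the coefficient of x^k is (-c)^k = (-1)^k * c^k.
Here c = 8 and k = 18:
(-8)^18 = 1 * 18014398509481984 = 18014398509481984

18014398509481984


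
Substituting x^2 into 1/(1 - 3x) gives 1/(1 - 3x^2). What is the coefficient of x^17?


Since 1/(1 - 3x^2) only has even powers of x,
the coefficient of x^17 (odd) is 0.

0


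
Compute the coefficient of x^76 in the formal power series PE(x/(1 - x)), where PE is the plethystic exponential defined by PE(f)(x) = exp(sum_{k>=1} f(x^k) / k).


For f(x) = x/(1 - x) we have
sum_{k>=1} f(x^k) / k = sum_{k>=1} (1/k) * x^k / (1 - x^k) = sum_{k, m >= 1} x^(k m) / k,
which after exponentiating simplifies to
PE(x/(1 - x)) = prod_{k>=1} 1 / (1 - x^k).
This is the generating function for the partition function p(n), so the coefficient of x^76 is p(76).
Computing p(76) by dynamic programming over parts 1, 2, ..., 76: p(76) = 9289091.

9289091


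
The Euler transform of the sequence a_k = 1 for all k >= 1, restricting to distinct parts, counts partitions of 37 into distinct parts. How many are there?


Partitions of 37 into distinct parts can be computed via generating function.
Product (1+x)(1+x^2)(1+x^3)...
The coefficient of x^37 = 760

760


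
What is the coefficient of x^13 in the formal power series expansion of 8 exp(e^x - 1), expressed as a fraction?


exp(e^x - 1) is the exponential generating function for the Bell numbers Bell_k: exp(e^x - 1) = sum_{k>=0} Bell_k x^k / k!.
So the coefficient of x^13 in 8 exp(e^x - 1) is 8 Bell_13 / 13!.
Computing: Bell_13 = 27644437 and 13! = 6227020800, giving
8 * 27644437/6227020800 = 27644437/778377600.

27644437/778377600


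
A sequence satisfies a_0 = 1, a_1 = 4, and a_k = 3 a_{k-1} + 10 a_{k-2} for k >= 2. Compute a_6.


The characteristic equation is t^2 - 3 t - 10 = 0, with roots r_1 = 5 and r_2 = -2 (so c_1 = r_1 + r_2, c_2 = -r_1 r_2 as required).
One can use the closed form a_n = A r_1^n + B r_2^n, but direct iteration is more reliable:
a_0 = 1, a_1 = 4, a_2 = 22, a_3 = 106, a_4 = 538, a_5 = 2674, a_6 = 13402.
So a_6 = 13402.

13402


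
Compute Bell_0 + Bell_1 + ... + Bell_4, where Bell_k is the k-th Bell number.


Recall Bell_k counts set partitions of a k-set (with Bell_0 = 1 by convention).
Bell_0 through Bell_4: 1, 1, 2, 5, 15
Sum = 1 + 1 + 2 + 5 + 15 = 24.

24


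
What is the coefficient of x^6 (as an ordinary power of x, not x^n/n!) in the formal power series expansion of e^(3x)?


The exponential series is e^y = sum_{k>=0} y^k / k!. Substituting y = 3x gives
e^(3x) = sum_{k>=0} 3^k x^k / k!.
So the coefficient of x^n is a^n/n! with a = 3, n = 6:
3^6 / 6! = 729/720 = 81/80

81/80


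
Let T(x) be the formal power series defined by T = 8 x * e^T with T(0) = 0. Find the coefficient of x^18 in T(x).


Apply the Lagrange inversion formula: if T = 8 x * phi(T) with phi(t) = e^t, then
[x^n] T = 8^n * (1/n) [t^(n-1)] phi(t)^n = 8^n * (1/n) [t^(n-1)] e^(n t) = 8^n * (1/n) * n^(n-1) / (n-1)! = 8^n * n^(n-1) / n!.
When c = 1 this is the Cayley count of rooted labeled trees on n vertices, divided by n!.
For n = 18: 8^18 * 18^17 / 18! = 18014398509481984 * 2185911559738696531968/6402373705728000 = 91580367978306252441724649472/14889875.

91580367978306252441724649472/14889875


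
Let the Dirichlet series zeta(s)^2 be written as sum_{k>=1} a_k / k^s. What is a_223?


The Dirichlet convolution of the constant function 1 with itself gives (1 * 1)(k) = sum_{d | k} 1 = d(k), the number of positive divisors of k.
Since zeta(s) = sum_{k>=1} 1/k^s, we have zeta(s)^2 = sum_{k>=1} d(k)/k^s, so a_k = d(k).
For k = 223: the divisors are 1, 223.
Count = 2.

2


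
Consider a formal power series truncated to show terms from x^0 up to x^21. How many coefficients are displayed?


From x^0 to x^21 inclusive, the count is 21 - 0 + 1 = 22.

22


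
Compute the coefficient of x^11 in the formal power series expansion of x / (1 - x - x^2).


Let f(x) = sum_{k>=0} a_k x^k. Multiplying f(x) * (1 - x - x^2) = x and matching coefficients gives a_0 = 0, a_1 = 1, and a_k = a_{k-1} + a_{k-2} for k >= 2. These are the Fibonacci numbers F_k.
Iterating from F_0 = 0, F_1 = 1:
F_0=0, F_1=1, F_2=1, F_3=2, F_4=3, F_5=5, F_6=8, F_7=13, F_8=21, F_9=34, ...
F_11 = 89.

89


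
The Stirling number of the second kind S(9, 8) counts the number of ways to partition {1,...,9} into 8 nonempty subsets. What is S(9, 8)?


Using the explicit formula S(n,k) = (1/k!) sum_{j=0}^{k} (-1)^(k-j) C(k,j) j^n:
S(9, 8) = 36
Equivalently, S(n,k) is n! times the coefficient of x^n in the EGF (e^x - 1)^k / k!.

36


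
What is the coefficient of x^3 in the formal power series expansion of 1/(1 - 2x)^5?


The general identity 1/(1 - c x)^r = sum_{k>=0} c^k C(k + r - 1, r - 1) x^k follows by substituting y = c x into 1/(1 - y)^r = sum_{k>=0} C(k + r - 1, r - 1) y^k.
For c = 2, r = 5, k = 3:
2^3 * C(7, 4) = 8 * 35 = 280.

280


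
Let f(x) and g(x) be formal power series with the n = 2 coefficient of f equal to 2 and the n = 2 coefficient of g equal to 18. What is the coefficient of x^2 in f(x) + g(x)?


Addition of formal power series is termwise.
The coefficient of x^2 in f + g = 2 + 18
= 20

20


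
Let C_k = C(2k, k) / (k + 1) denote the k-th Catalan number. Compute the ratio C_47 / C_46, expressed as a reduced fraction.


Using C_k = (2k)! / (k! (k+1)!), the ratio C_{k+1}/C_k simplifies to
C_{k+1}/C_k = [(2k+2)! / ((k+1)! (k+2)!)] * [k! (k+1)! / (2k)!]
 = (2k+2)(2k+1) / ((k+1)(k+2)) = 2(2k+1) / (k+2).
For k = 46: 2(2*46 + 1) / (46 + 2) = 186/48 = 31/8.

31/8


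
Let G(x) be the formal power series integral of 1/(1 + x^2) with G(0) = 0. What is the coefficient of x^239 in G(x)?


1/(1 + x^2) = sum_{j>=0} (-1)^j x^(2j). Integrating termwise with G(0) = 0:
G(x) = sum_{j>=0} (-1)^j x^(2j+1) / (2j+1) = arctan(x).
Only odd powers are nonzero. For x^239 write 239 = 2*119 + 1, giving
(-1)^119 / 239 = -1/239 = -1/239.

-1/239


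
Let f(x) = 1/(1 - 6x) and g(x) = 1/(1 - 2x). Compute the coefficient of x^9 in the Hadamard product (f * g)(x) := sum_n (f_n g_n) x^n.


f has coefficients f_k = 6^k and g has coefficients g_k = 2^k, so the Hadamard product has coefficient (f*g)_k = 6^k * 2^k = 12^k.
For k = 9: 12^9 = 5159780352.

5159780352


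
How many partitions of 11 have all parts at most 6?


Using the generating function (1-x)^(-1)(1-x^2)^(-1)...(1-x^6)^(-1),
the coefficient of x^11 counts these restricted partitions.
Result = 44

44


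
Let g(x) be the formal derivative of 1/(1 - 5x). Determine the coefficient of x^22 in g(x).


Differentiate termwise: d/dx sum_{k>=0} 5^k x^k = sum_{k>=1} k 5^k x^(k-1) = sum_{j>=0} (j+1) 5^(j+1) x^j.
Equivalently, d/dx [1/(1 - 5x)] = 5/(1 - 5x)^2.
For j = 22: 23 * 5^23 = 23 * 11920928955078125 = 274181365966796875.

274181365966796875


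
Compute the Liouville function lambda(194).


The Liouville function is lambda(k) = (-1)^Omega(k), where Omega(k) counts the prime factors of k with multiplicity.
Factoring: 194 = 2 * 97, so Omega(194) = 2.
lambda(194) = (-1)^2 = 1.

1


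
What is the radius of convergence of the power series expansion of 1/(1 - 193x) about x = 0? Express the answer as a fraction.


Expanding 1/(1 - 193x) = sum_{k>=0} 193^k x^k, the series converges when |193x| < 1, i.e., |x| < 1/193.
So the radius of convergence is 1/193 = 1/193.

1/193


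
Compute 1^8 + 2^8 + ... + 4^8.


This power sum has a closed form given by Faulhaber's formula
sum_{k=1}^{m} k^p = (1 / (p + 1)) * sum_{j=0}^{p} C(p + 1, j) B_j m^(p + 1 - j),
but for small m direct computation is fastest:
1 + 256 + 6561 + 65536 = 72354.

72354


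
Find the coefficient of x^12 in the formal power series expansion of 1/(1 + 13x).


Write 1/(1 + c x) = 1/(1 - (-c) x) and apply the geometric-series identity
1/(1 - y) = sum_{k>=0} y^k to get 1/(1 + c x) = sum_{k>=0} (-c)^k x^k.
So the coefficient of x^k is (-c)^k = (-1)^k * c^k.
Here c = 13 and k = 12:
(-13)^12 = 1 * 23298085122481 = 23298085122481

23298085122481


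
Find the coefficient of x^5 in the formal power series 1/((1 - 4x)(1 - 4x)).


By partial fractions or Cauchy convolution:
The coefficient equals sum_{k=0}^{5} 4^k * 4^(5-k).
= 6144

6144


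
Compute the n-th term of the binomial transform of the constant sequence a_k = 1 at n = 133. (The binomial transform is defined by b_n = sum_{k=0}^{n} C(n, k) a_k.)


With a_k = 1 for all k, b_n = sum_{k=0}^{n} C(n, k) = 2^n by the binomial theorem.
For n = 133: 2^133 = 10889035741470030830827987437816582766592.

10889035741470030830827987437816582766592


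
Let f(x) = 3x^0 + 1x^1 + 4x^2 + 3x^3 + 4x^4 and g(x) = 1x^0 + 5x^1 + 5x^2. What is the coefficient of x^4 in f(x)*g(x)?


Cauchy product at x^4:
4*5 + 3*5 + 4*1
= 39

39


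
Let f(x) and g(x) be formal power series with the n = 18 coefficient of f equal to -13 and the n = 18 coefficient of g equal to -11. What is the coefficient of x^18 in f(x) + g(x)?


Addition of formal power series is termwise.
The coefficient of x^18 in f + g = -13 + -11
= -24

-24


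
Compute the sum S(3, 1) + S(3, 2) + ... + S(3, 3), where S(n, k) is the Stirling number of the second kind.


By definition, S(n, k) counts partitions of an n-set into exactly k nonempty blocks.
Computing row n = 3 for k = 1..3:
S(3, k): 1, 3, 1
Sum = 5. (This equals Bell_3 since the sum runs over all k.)

5


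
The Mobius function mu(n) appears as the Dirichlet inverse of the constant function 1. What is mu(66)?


66 = 2 * 3 * 11 (all distinct primes).
mu(66) = (-1)^3 = -1

-1


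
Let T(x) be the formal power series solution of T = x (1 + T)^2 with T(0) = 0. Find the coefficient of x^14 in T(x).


Apply the Lagrange inversion formula: if T = x * phi(T) with phi(t) = (1 + t)^2, then [x^n] T = (1/n) [t^(n-1)] phi(t)^n = (1/n) [t^(n-1)] (1 + t)^(2n) = (1/n) C(2n, n-1).
Using the identity C(2n, n-1) = C(2n, n) * n / (n+1), the unscaled factor equals C(2n, n) / (n+1) = C_n, the n-th Catalan number.
For n = 14: C_14 = C(28, 14) / 15 = 40116600/15 = 2674440 = 2674440.

2674440


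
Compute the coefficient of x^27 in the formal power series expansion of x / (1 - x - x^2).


Let f(x) = sum_{k>=0} a_k x^k. Multiplying f(x) * (1 - x - x^2) = x and matching coefficients gives a_0 = 0, a_1 = 1, and a_k = a_{k-1} + a_{k-2} for k >= 2. These are the Fibonacci numbers F_k.
Iterating from F_0 = 0, F_1 = 1:
F_0=0, F_1=1, F_2=1, F_3=2, F_4=3, F_5=5, F_6=8, F_7=13, F_8=21, F_9=34, ...
F_27 = 196418.

196418


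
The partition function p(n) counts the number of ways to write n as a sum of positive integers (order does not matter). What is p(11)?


Using the generating function prod_{k>=1} 1/(1-x^k), we compute p(11).
By dynamic programming over parts 1 through 11:
p(11) = 56

56


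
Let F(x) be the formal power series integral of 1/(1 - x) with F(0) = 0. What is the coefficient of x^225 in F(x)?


1/(1 - x) = sum_{k>=0} x^k. Integrating termwise and using F(0) = 0 gives
F(x) = sum_{k>=0} x^(k+1) / (k+1) = sum_{m>=1} x^m / m = -ln(1 - x).
So the coefficient of x^225 is 1/225 = 1/225.

1/225


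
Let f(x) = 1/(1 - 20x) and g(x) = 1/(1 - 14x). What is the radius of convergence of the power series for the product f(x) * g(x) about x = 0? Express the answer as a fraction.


The radius of 1/(1 - 20x) is 1/20 (nearest singularity at x = 1/20), and the radius of 1/(1 - 14x) is 1/14.
The product f(x)*g(x) = 1/((1 - 20x)(1 - 14x)) has singularities at both 1/20 and 1/14, so its radius of convergence is the distance to the nearest one:
min(1/20, 1/14) = 1/20.

1/20


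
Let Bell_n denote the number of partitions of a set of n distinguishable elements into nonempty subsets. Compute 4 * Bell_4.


Bell_4 can be computed from the Bell triangle or from Dobinski's identity Bell_n = (1/e) * sum_{k>=0} k^n / k!.
Computing Bell_4 = 15.
Then 4 * 15 = 60.

60


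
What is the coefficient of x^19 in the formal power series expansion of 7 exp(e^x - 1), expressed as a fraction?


exp(e^x - 1) is the exponential generating function for the Bell numbers Bell_k: exp(e^x - 1) = sum_{k>=0} Bell_k x^k / k!.
So the coefficient of x^19 in 7 exp(e^x - 1) is 7 Bell_19 / 19!.
Computing: Bell_19 = 5832742205057 and 19! = 121645100408832000, giving
7 * 5832742205057/121645100408832000 = 5832742205057/17377871486976000.

5832742205057/17377871486976000


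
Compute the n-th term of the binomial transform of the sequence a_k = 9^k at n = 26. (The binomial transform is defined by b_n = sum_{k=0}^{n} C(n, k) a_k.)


With a_k = 9^k, b_n = sum_{k=0}^{n} C(n, k) 9^k = (1 + 9)^n by the binomial theorem.
For n = 26: (1 + 9)^26 = 10^26 = 100000000000000000000000000.

100000000000000000000000000


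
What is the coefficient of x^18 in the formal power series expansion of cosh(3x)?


The Maclaurin series is cosh(t) = sum_{m>=0} t^(2m) / (2m)!, so substituting t = 3x, only even powers of x are nonzero, with coefficient of x^(2m) equal to 3^(2m) / (2m)!.
For x^18 the coefficient is 3^18/18! = 387420489/6402373705728000 = 59049/975822848000.

59049/975822848000


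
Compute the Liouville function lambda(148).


The Liouville function is lambda(k) = (-1)^Omega(k), where Omega(k) counts the prime factors of k with multiplicity.
Factoring: 148 = 2 * 2 * 37, so Omega(148) = 3.
lambda(148) = (-1)^3 = -1.

-1


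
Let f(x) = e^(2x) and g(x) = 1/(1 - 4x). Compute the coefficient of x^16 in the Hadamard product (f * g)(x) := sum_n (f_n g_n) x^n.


Expanding: f_k = 2^k/k! (from e^(2x)) and g_k = 4^k (from 1/(1 - 4x)). So the Hadamard coefficient (f * g)_k = 2^k 4^k / k! = (8)^k / k!.
For k = 16: 8^16/16! = 281474976710656/20922789888000 = 8589934592/638512875.

8589934592/638512875


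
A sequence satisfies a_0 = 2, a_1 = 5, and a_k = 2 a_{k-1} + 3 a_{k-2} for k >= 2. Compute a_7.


The characteristic equation is t^2 - 2 t - 3 = 0, with roots r_1 = 3 and r_2 = -1 (so c_1 = r_1 + r_2, c_2 = -r_1 r_2 as required).
One can use the closed form a_n = A r_1^n + B r_2^n, but direct iteration is more reliable:
a_0 = 2, a_1 = 5, a_2 = 16, a_3 = 47, a_4 = 142, a_5 = 425, a_6 = 1276, a_7 = 3827.
So a_7 = 3827.

3827


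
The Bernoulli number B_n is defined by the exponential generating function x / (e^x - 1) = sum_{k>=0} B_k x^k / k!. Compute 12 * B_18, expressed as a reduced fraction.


Bernoulli numbers can also be computed recursively via B_0 = 1 and sum_{j=0}^{m} C(m+1, j) B_j = 0 for m >= 1. Odd-index Bernoulli numbers vanish for k >= 3.
Computing B_18 = 43867/798, so 12 * B_18 = 12 * 43867/798 = 87734/133.

87734/133


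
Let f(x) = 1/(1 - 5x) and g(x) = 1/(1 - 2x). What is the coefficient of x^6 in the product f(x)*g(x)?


The coefficient of x^n in f*g is the Cauchy product: sum_{k=0}^{n} a^k * b^(n-k).
With a=5, b=2, n=6:
sum_{k=0}^{6} 5^k * 2^(6-k)
= 25999

25999


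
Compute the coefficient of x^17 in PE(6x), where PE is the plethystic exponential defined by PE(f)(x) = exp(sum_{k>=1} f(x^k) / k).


With f(x) = 6x, the exponent is sum_{k>=1} 6 x^k / k = 6 * (-ln(1 - x)). Exponentiating:
PE(6x) = exp(-6 ln(1 - x)) = 1/(1 - x)^6.
By the negative binomial expansion, [x^n] 1/(1 - x)^6 = C(n + 5, 5).
For n = 17: C(22, 5) = 26334.

26334


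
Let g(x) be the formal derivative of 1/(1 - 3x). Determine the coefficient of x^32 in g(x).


Differentiate termwise: d/dx sum_{k>=0} 3^k x^k = sum_{k>=1} k 3^k x^(k-1) = sum_{j>=0} (j+1) 3^(j+1) x^j.
Equivalently, d/dx [1/(1 - 3x)] = 3/(1 - 3x)^2.
For j = 32: 33 * 3^33 = 33 * 5559060566555523 = 183448998696332259.

183448998696332259


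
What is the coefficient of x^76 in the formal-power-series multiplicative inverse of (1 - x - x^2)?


Let the inverse be f(x) = sum_{k>=0} a_k x^k. From f(x) * (1 - x - x^2) = 1 and matching coefficients:
 x^0: a_0 = 1.
 x^1: a_1 - a_0 = 0, so a_1 = 1.
 x^k (k >= 2): a_k - a_{k-1} - a_{k-2} = 0, i.e. a_k = a_{k-1} + a_{k-2}.
This is the Fibonacci-type recurrence shifted so that a_0 = a_1 = 1.
Iterating: a_0=1, a_1=1, a_2=2, a_3=3, a_4=5, a_5=8, a_6=13, a_7=21, a_8=34, a_9=55, ...
a_76 = 5527939700884757.

5527939700884757


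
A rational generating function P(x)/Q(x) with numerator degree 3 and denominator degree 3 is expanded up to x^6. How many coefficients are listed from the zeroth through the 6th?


Expanding up to x^6 gives the coefficients for x^0, x^1, ..., x^6.
That is 6 + 1 = 7 coefficients in total.

7


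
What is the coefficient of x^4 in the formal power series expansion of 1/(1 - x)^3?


The expansion 1/(1 - x)^r = sum_{k>=0} C(k + r - 1, r - 1) x^k follows from the multiset / negative-binomial theorem (or from repeated differentiation of the geometric series).
For r = 3 and k = 4:
C(6, 2) = 720 / (2 * 24) = 15.

15


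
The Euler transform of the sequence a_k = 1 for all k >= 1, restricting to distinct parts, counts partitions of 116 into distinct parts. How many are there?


Partitions of 116 into distinct parts can be computed via generating function.
Product (1+x)(1+x^2)(1+x^3)...
The coefficient of x^116 = 1611388

1611388


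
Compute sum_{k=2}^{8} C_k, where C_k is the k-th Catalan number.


C_2 through C_8: 2, 5, 14, 42, 132, 429, 1430
Sum = 2 + 5 + 14 + 42 + 132 + 429 + 1430
= 2054

2054


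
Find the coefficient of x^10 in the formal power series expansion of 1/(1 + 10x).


Write 1/(1 + c x) = 1/(1 - (-c) x) and apply the geometric-series identity
1/(1 - y) = sum_{k>=0} y^k to get 1/(1 + c x) = sum_{k>=0} (-c)^k x^k.
So the coefficient of x^k is (-c)^k = (-1)^k * c^k.
Here c = 10 and k = 10:
(-10)^10 = 1 * 10000000000 = 10000000000

10000000000


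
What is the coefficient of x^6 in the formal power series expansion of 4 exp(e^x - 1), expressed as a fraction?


exp(e^x - 1) is the exponential generating function for the Bell numbers Bell_k: exp(e^x - 1) = sum_{k>=0} Bell_k x^k / k!.
So the coefficient of x^6 in 4 exp(e^x - 1) is 4 Bell_6 / 6!.
Computing: Bell_6 = 203 and 6! = 720, giving
4 * 203/720 = 203/180.

203/180


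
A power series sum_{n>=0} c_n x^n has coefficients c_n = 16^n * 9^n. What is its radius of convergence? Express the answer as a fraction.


By the root test (Cauchy-Hadamard), the radius is R = 1 / limsup_n |c_n|^(1/n).
Here |c_n|^(1/n) = (16^n * 9^n)^(1/n) = 16 * 9 = 144 for all n.
So R = 1/144 = 1/144.

1/144


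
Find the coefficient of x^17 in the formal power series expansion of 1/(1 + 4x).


Write 1/(1 + c x) = 1/(1 - (-c) x) and apply the geometric-series identity
1/(1 - y) = sum_{k>=0} y^k to get 1/(1 + c x) = sum_{k>=0} (-c)^k x^k.
So the coefficient of x^k is (-c)^k = (-1)^k * c^k.
Here c = 4 and k = 17:
(-4)^17 = -1 * 17179869184 = -17179869184

-17179869184


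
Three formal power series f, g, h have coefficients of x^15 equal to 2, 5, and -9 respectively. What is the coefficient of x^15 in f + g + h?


Series addition is componentwise:
2 + 5 + -9
= -2

-2


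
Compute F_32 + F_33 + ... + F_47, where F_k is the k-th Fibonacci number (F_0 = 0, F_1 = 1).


Use the identity sum_{k=0}^{N} F_k = F_{N+2} - 1 (which follows from F_{k+2} - F_{k+1} = F_k). Then
sum_{k=32}^{47} F_k = (F_{49} - 1) - (F_{33} - 1) = F_{49} - F_{33}.
Computing: F_{49} = 7778742049, F_{33} = 3524578, so
Sum = 7778742049 - 3524578 = 7775217471.

7775217471


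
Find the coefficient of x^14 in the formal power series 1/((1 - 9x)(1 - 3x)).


By partial fractions or Cauchy convolution:
The coefficient equals sum_{k=0}^{14} 9^k * 3^(14-k).
= 34315186290957

34315186290957


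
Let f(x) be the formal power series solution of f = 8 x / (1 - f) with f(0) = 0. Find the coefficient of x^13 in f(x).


Apply Lagrange inversion: f = 8 x * phi(f) with phi(t) = 1/(1 - t), so
[x^n] f = 8^n * (1/n) [t^(n-1)] phi(t)^n = 8^n * (1/n) [t^(n-1)] (1 - t)^(-n) = 8^n * (1/n) C(2n - 2, n - 1) = 8^n * C_{n-1}.
For n = 13: C_12 = C(24, 12) / 13 = 2704156/13 = 208012.
With the 8^13 = 549755813888 factor, the coefficient is 549755813888 * 208012 = 114355806358470656.

114355806358470656


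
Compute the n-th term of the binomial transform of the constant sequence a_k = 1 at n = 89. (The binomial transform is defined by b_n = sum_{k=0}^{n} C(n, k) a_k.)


With a_k = 1 for all k, b_n = sum_{k=0}^{n} C(n, k) = 2^n by the binomial theorem.
For n = 89: 2^89 = 618970019642690137449562112.

618970019642690137449562112


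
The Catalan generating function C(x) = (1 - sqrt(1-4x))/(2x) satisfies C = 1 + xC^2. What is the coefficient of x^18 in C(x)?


Substituting x -> x scales the n-th coefficient by 1, so [x^18] C(x) = C_18.
C_18 = C(2*18, 18)/(19) = 9075135300/19 = 477638700.
= 477638700.

477638700


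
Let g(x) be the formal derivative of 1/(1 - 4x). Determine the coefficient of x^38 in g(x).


Differentiate termwise: d/dx sum_{k>=0} 4^k x^k = sum_{k>=1} k 4^k x^(k-1) = sum_{j>=0} (j+1) 4^(j+1) x^j.
Equivalently, d/dx [1/(1 - 4x)] = 4/(1 - 4x)^2.
For j = 38: 39 * 4^39 = 39 * 302231454903657293676544 = 11787026741242634453385216.

11787026741242634453385216


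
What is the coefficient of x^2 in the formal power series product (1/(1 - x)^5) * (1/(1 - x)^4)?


Combine the factors: (1/(1 - x)^5) * (1/(1 - x)^4) = 1/(1 - x)^9.
Then use 1/(1 - x)^r = sum_{k>=0} C(k + r - 1, r - 1) x^k with r = 9 and k = 2:
C(10, 8) = 45.

45


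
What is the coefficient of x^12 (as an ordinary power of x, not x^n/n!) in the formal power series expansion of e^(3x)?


The exponential series is e^y = sum_{k>=0} y^k / k!. Substituting y = 3x gives
e^(3x) = sum_{k>=0} 3^k x^k / k!.
So the coefficient of x^n is a^n/n! with a = 3, n = 12:
3^12 / 12! = 531441/479001600 = 2187/1971200

2187/1971200


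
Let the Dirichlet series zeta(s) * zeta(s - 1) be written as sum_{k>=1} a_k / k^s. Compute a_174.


Convolution gives a_k = sum_{d | k} d * 1 = sum_{d | k} d = sigma(k), the sum of positive divisors of k.
For k = 174, the divisors are 1, 2, 3, 6, 29, 58, 87, 174, so
sigma(174) = 1 + 2 + 3 + 6 + 29 + 58 + 87 + 174 = 360.

360


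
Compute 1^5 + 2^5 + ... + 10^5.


This power sum has a closed form given by Faulhaber's formula
sum_{k=1}^{m} k^p = (1 / (p + 1)) * sum_{j=0}^{p} C(p + 1, j) B_j m^(p + 1 - j),
but for small m direct computation is fastest:
1 + 32 + 243 + 1024 + 3125 + 7776 + 16807 + 32768 + 59049 + 100000 = 220825.

220825


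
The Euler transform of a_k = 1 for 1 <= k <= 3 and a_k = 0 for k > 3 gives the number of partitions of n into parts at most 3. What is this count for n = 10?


Partitions of 10 into parts at most 3:
Using generating function (1-x)^(-1)(1-x^2)^(-1)(1-x^3)^(-1),
the coefficient of x^10 = 14

14


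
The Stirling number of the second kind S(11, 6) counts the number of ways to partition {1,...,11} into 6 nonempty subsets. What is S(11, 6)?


Using the explicit formula S(n,k) = (1/k!) sum_{j=0}^{k} (-1)^(k-j) C(k,j) j^n:
S(11, 6) = 179487
Equivalently, S(n,k) is n! times the coefficient of x^n in the EGF (e^x - 1)^k / k!.

179487


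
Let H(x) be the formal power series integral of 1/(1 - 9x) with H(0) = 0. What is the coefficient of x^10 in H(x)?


1/(1 - 9x) = sum_{k>=0} 9^k x^k. Integrating termwise with H(0) = 0:
H(x) = sum_{k>=0} 9^k x^(k+1) / (k+1) = sum_{m>=1} 9^(m-1) x^m / m.
For m = 10: 9^9/10 = 387420489/10 = 387420489/10.

387420489/10


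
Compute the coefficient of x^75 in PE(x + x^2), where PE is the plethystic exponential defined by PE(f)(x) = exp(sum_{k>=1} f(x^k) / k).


With f(x) = x + x^2, the exponent is sum_{k>=1} (x^k + x^(2k)) / k = -ln(1 - x) - ln(1 - x^2). Exponentiating:
PE(x + x^2) = 1 / ((1 - x)(1 - x^2)).
This is the generating function for partitions of n into parts of size 1 or 2. The number of 2's can be any j in 0..37, and the rest are 1's, so
[x^75] = floor(75/2) + 1 = 38.

38


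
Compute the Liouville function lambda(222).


The Liouville function is lambda(k) = (-1)^Omega(k), where Omega(k) counts the prime factors of k with multiplicity.
Factoring: 222 = 2 * 3 * 37, so Omega(222) = 3.
lambda(222) = (-1)^3 = -1.

-1


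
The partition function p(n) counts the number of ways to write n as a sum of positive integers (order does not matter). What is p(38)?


Using the generating function prod_{k>=1} 1/(1-x^k), we compute p(38).
By dynamic programming over parts 1 through 38:
p(38) = 26015

26015


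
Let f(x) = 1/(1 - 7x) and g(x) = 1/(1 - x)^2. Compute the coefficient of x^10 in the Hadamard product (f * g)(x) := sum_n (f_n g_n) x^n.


f has coefficients f_k = 7^k. For g = 1/(1 - x)^2 the coefficient is g_k = C(k + 1, 1) = k + 1. The Hadamard coefficient is (f * g)_k = 7^k * (k + 1).
For k = 10: 7^10 * 11 = 282475249 * 11 = 3107227739.

3107227739


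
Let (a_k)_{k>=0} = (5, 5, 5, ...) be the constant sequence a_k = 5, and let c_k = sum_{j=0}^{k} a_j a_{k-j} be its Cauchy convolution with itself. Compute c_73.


Since a_j = 5 for all j >= 0, the convolution sum becomes
c_k = sum_{j=0}^{k} 5 * 5 = 25 * (k + 1).
Equivalently, the generating function of (a_k) is 5/(1 - x) and its square is 25/(1 - x)^2 = sum_{k>=0} 25(k + 1) x^k.
For k = 73: 25 * 74 = 1850.

1850


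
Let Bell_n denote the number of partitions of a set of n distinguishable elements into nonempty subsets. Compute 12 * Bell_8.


Bell_8 can be computed from the Bell triangle or from Dobinski's identity Bell_n = (1/e) * sum_{k>=0} k^n / k!.
Computing Bell_8 = 4140.
Then 12 * 4140 = 49680.

49680


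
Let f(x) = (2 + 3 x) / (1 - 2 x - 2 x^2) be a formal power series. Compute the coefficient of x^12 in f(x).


Write f(x) = sum_{k>=0} a_k x^k. Multiplying both sides by 1 - 2 x - 2 x^2 gives
(1 - 2 x - 2 x^2) sum_{k>=0} a_k x^k = 2 + 3 x.
Matching coefficients:
 x^0: a_0 = 2
 x^1: a_1 - 2 a_0 = 3  =>  a_1 = 2*2 + 3 = 7
 x^k (k >= 2): a_k = 2 a_{k-1} + 2 a_{k-2}.
Iterating: a_2 = 18, a_3 = 50, a_4 = 136, a_5 = 372, a_6 = 1016, a_7 = 2776, a_8 = 7584, a_9 = 20720, a_10 = 56608, a_11 = 154656, a_12 = 422528.
So the coefficient of x^12 is 422528.

422528


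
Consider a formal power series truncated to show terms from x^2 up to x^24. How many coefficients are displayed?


From x^2 to x^24 inclusive, the count is 24 - 2 + 1 = 23.

23


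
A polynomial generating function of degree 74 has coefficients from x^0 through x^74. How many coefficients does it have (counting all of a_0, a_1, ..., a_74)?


A polynomial of degree 74 takes the form a_0 + a_1 x + ... + a_74 x^74.
The number of coefficients is 74 + 1 = 75.

75


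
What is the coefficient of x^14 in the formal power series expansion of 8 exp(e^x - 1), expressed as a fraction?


exp(e^x - 1) is the exponential generating function for the Bell numbers Bell_k: exp(e^x - 1) = sum_{k>=0} Bell_k x^k / k!.
So the coefficient of x^14 in 8 exp(e^x - 1) is 8 Bell_14 / 14!.
Computing: Bell_14 = 190899322 and 14! = 87178291200, giving
8 * 190899322/87178291200 = 95449661/5448643200.

95449661/5448643200


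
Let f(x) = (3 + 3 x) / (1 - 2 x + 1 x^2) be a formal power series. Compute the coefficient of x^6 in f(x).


Write f(x) = sum_{k>=0} a_k x^k. Multiplying both sides by 1 - 2 x + 1 x^2 gives
(1 - 2 x + 1 x^2) sum_{k>=0} a_k x^k = 3 + 3 x.
Matching coefficients:
 x^0: a_0 = 3
 x^1: a_1 - 2 a_0 = 3  =>  a_1 = 2*3 + 3 = 9
 x^k (k >= 2): a_k = 2 a_{k-1} - 1 a_{k-2}.
Iterating: a_2 = 15, a_3 = 21, a_4 = 27, a_5 = 33, a_6 = 39.
So the coefficient of x^6 is 39.

39


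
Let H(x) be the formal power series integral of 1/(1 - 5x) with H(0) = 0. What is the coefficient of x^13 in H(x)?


1/(1 - 5x) = sum_{k>=0} 5^k x^k. Integrating termwise with H(0) = 0:
H(x) = sum_{k>=0} 5^k x^(k+1) / (k+1) = sum_{m>=1} 5^(m-1) x^m / m.
For m = 13: 5^12/13 = 244140625/13 = 244140625/13.

244140625/13


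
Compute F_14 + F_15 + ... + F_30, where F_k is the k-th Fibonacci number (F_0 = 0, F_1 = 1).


Use the identity sum_{k=0}^{N} F_k = F_{N+2} - 1 (which follows from F_{k+2} - F_{k+1} = F_k). Then
sum_{k=14}^{30} F_k = (F_{32} - 1) - (F_{15} - 1) = F_{32} - F_{15}.
Computing: F_{32} = 2178309, F_{15} = 610, so
Sum = 2178309 - 610 = 2177699.

2177699


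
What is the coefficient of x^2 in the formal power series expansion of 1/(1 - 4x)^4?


The general identity 1/(1 - c x)^r = sum_{k>=0} c^k C(k + r - 1, r - 1) x^k follows by substituting y = c x into 1/(1 - y)^r = sum_{k>=0} C(k + r - 1, r - 1) y^k.
For c = 4, r = 4, k = 2:
4^2 * C(5, 3) = 16 * 10 = 160.

160


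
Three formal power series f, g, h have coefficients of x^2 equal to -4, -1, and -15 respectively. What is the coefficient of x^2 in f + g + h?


Series addition is componentwise:
-4 + -1 + -15
= -20

-20


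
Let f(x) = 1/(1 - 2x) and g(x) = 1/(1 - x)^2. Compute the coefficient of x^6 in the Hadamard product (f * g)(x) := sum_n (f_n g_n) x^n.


f has coefficients f_k = 2^k. For g = 1/(1 - x)^2 the coefficient is g_k = C(k + 1, 1) = k + 1. The Hadamard coefficient is (f * g)_k = 2^k * (k + 1).
For k = 6: 2^6 * 7 = 64 * 7 = 448.

448


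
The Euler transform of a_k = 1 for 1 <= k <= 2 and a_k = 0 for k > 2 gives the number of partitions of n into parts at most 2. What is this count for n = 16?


Partitions of 16 into parts at most 2:
Using generating function (1-x)^(-1)(1-x^2)^(-1),
the coefficient of x^16 = 9

9


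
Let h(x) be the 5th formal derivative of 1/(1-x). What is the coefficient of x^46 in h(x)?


Differentiating 5 times: d^5/dx^5 [1/(1-x)] = 5!/(1-x)^6.
The expansion 1/(1-x)^6 = sum_{k>=0} C(k+5, 5) x^k, so the coefficient of x^n in 5!/(1-x)^6 is 5! * C(n+5, 5).
For n = 46: 120 * C(51, 5) = 120 * 2349060 = 281887200

281887200


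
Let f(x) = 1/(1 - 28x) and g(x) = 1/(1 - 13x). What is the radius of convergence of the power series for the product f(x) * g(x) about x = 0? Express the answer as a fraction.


The radius of 1/(1 - 28x) is 1/28 (nearest singularity at x = 1/28), and the radius of 1/(1 - 13x) is 1/13.
The product f(x)*g(x) = 1/((1 - 28x)(1 - 13x)) has singularities at both 1/28 and 1/13, so its radius of convergence is the distance to the nearest one:
min(1/28, 1/13) = 1/28.

1/28


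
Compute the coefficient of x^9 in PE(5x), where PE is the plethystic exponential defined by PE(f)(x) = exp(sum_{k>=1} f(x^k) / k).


With f(x) = 5x, the exponent is sum_{k>=1} 5 x^k / k = 5 * (-ln(1 - x)). Exponentiating:
PE(5x) = exp(-5 ln(1 - x)) = 1/(1 - x)^5.
By the negative binomial expansion, [x^n] 1/(1 - x)^5 = C(n + 4, 4).
For n = 9: C(13, 4) = 715.

715


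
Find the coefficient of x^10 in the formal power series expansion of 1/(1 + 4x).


Write 1/(1 + c x) = 1/(1 - (-c) x) and apply the geometric-series identity
1/(1 - y) = sum_{k>=0} y^k to get 1/(1 + c x) = sum_{k>=0} (-c)^k x^k.
So the coefficient of x^k is (-c)^k = (-1)^k * c^k.
Here c = 4 and k = 10:
(-4)^10 = 1 * 1048576 = 1048576

1048576


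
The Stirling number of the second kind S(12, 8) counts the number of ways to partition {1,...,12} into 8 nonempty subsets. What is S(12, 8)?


Using the explicit formula S(n,k) = (1/k!) sum_{j=0}^{k} (-1)^(k-j) C(k,j) j^n:
S(12, 8) = 159027
Equivalently, S(n,k) is n! times the coefficient of x^n in the EGF (e^x - 1)^k / k!.

159027


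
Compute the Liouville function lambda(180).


The Liouville function is lambda(k) = (-1)^Omega(k), where Omega(k) counts the prime factors of k with multiplicity.
Factoring: 180 = 2 * 2 * 3 * 3 * 5, so Omega(180) = 5.
lambda(180) = (-1)^5 = -1.

-1


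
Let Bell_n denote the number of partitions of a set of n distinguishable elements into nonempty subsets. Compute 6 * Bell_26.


Bell_26 can be computed from the Bell triangle or from Dobinski's identity Bell_n = (1/e) * sum_{k>=0} k^n / k!.
Computing Bell_26 = 49631246523618756274.
Then 6 * 49631246523618756274 = 297787479141712537644.

297787479141712537644


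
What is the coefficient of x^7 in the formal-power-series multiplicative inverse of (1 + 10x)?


The inverse is 1/(1 + 10x). Apply the geometric identity 1/(1 - y) = sum_{k>=0} y^k with y = -10x:
1/(1 + 10x) = sum_{k>=0} (-10)^k x^k.
So the coefficient of x^7 is (-10)^7 = -10000000.

-10000000


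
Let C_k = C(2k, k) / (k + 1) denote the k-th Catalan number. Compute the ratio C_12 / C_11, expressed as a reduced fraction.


Using C_k = (2k)! / (k! (k+1)!), the ratio C_{k+1}/C_k simplifies to
C_{k+1}/C_k = [(2k+2)! / ((k+1)! (k+2)!)] * [k! (k+1)! / (2k)!]
 = (2k+2)(2k+1) / ((k+1)(k+2)) = 2(2k+1) / (k+2).
For k = 11: 2(2*11 + 1) / (11 + 2) = 46/13 = 46/13.

46/13


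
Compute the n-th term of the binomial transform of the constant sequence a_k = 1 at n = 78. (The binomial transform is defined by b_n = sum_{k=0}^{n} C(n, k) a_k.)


With a_k = 1 for all k, b_n = sum_{k=0}^{n} C(n, k) = 2^n by the binomial theorem.
For n = 78: 2^78 = 302231454903657293676544.

302231454903657293676544


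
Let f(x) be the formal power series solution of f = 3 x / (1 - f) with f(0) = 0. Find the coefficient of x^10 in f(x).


Apply Lagrange inversion: f = 3 x * phi(f) with phi(t) = 1/(1 - t), so
[x^n] f = 3^n * (1/n) [t^(n-1)] phi(t)^n = 3^n * (1/n) [t^(n-1)] (1 - t)^(-n) = 3^n * (1/n) C(2n - 2, n - 1) = 3^n * C_{n-1}.
For n = 10: C_9 = C(18, 9) / 10 = 48620/10 = 4862.
With the 3^10 = 59049 factor, the coefficient is 59049 * 4862 = 287096238.

287096238


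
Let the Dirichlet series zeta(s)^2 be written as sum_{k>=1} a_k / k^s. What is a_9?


The Dirichlet convolution of the constant function 1 with itself gives (1 * 1)(k) = sum_{d | k} 1 = d(k), the number of positive divisors of k.
Since zeta(s) = sum_{k>=1} 1/k^s, we have zeta(s)^2 = sum_{k>=1} d(k)/k^s, so a_k = d(k).
For k = 9: the divisors are 1, 3, 9.
Count = 3.

3


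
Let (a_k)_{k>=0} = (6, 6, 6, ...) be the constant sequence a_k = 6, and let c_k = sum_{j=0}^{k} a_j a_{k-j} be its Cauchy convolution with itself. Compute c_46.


Since a_j = 6 for all j >= 0, the convolution sum becomes
c_k = sum_{j=0}^{k} 6 * 6 = 36 * (k + 1).
Equivalently, the generating function of (a_k) is 6/(1 - x) and its square is 36/(1 - x)^2 = sum_{k>=0} 36(k + 1) x^k.
For k = 46: 36 * 47 = 1692.

1692


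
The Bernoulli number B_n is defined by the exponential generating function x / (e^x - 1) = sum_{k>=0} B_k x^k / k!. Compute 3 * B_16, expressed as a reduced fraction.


Bernoulli numbers can also be computed recursively via B_0 = 1 and sum_{j=0}^{m} C(m+1, j) B_j = 0 for m >= 1. Odd-index Bernoulli numbers vanish for k >= 3.
Computing B_16 = -3617/510, so 3 * B_16 = 3 * -3617/510 = -3617/170.

-3617/170


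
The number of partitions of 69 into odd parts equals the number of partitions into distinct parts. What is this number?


Computing partitions of 69 into odd parts (1, 3, 5, ...):
Using the generating function prod_{k>=0} 1/(1-x^(2k+1)),
the count is 27130

27130


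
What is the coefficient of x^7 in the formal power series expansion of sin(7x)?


The Maclaurin series is sin(t) = sum_{k>=0} (-1)^k t^(2k+1) / (2k+1)!, so substituting t = 7x, only odd powers of x are nonzero, with coefficient of x^(2k+1) equal to (-1)^k 7^(2k+1) / (2k+1)!.
Write 7 = 2*3 + 1, giving the coefficient (-1)^3 * 7^7 / 7! = -823543/5040 = -117649/720.

-117649/720


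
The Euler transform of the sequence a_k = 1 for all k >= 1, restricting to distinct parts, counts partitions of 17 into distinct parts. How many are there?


Partitions of 17 into distinct parts can be computed via generating function.
Product (1+x)(1+x^2)(1+x^3)...
The coefficient of x^17 = 38

38


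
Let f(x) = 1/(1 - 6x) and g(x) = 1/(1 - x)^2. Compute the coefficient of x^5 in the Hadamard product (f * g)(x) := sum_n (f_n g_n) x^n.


f has coefficients f_k = 6^k. For g = 1/(1 - x)^2 the coefficient is g_k = C(k + 1, 1) = k + 1. The Hadamard coefficient is (f * g)_k = 6^k * (k + 1).
For k = 5: 6^5 * 6 = 7776 * 6 = 46656.

46656


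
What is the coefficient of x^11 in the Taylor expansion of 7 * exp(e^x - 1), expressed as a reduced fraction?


exp(e^x - 1) = sum_{k>=0} Bell_k x^k / k!, where Bell_k is the k-th Bell number.
So the coefficient of x^11 is 7 * Bell_11 / 11!.
Computing: Bell_11 = 678570 and 11! = 39916800, giving
7 * 678570/39916800 = 22619/190080.

22619/190080


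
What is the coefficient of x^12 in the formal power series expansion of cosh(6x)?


The Maclaurin series is cosh(t) = sum_{m>=0} t^(2m) / (2m)!, so substituting t = 6x, only even powers of x are nonzero, with coefficient of x^(2m) equal to 6^(2m) / (2m)!.
For x^12 the coefficient is 6^12/12! = 2176782336/479001600 = 8748/1925.

8748/1925


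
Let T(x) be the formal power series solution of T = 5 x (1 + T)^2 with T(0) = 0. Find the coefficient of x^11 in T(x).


Apply the Lagrange inversion formula: if T = 5 x * phi(T) with phi(t) = (1 + t)^2, then [x^n] T = 5^n * (1/n) [t^(n-1)] phi(t)^n = 5^n * (1/n) [t^(n-1)] (1 + t)^(2n) = 5^n * (1/n) C(2n, n-1).
Using the identity C(2n, n-1) = C(2n, n) * n / (n+1), the unscaled factor equals C(2n, n) / (n+1) = C_n, the n-th Catalan number.
For n = 11: C_11 = C(22, 11) / 12 = 705432/12 = 58786.
With the 5^11 = 48828125 factor, the coefficient is 48828125 * 58786 = 2870410156250.

2870410156250


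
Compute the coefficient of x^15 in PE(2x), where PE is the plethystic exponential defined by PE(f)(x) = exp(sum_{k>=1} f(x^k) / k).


With f(x) = 2x, the exponent is sum_{k>=1} 2 x^k / k = 2 * (-ln(1 - x)). Exponentiating:
PE(2x) = exp(-2 ln(1 - x)) = 1/(1 - x)^2.
By the negative binomial expansion, [x^n] 1/(1 - x)^2 = C(n + 1, 1).
For n = 15: C(16, 1) = 16.

16


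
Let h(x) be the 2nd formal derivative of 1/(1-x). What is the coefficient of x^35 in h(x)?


Differentiating 2 times: d^2/dx^2 [1/(1-x)] = 2!/(1-x)^3.
The expansion 1/(1-x)^3 = sum_{k>=0} C(k+2, 2) x^k, so the coefficient of x^n in 2!/(1-x)^3 is 2! * C(n+2, 2).
For n = 35: 2 * C(37, 2) = 2 * 666 = 1332

1332


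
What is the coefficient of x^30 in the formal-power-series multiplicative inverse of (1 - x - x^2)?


Let the inverse be f(x) = sum_{k>=0} a_k x^k. From f(x) * (1 - x - x^2) = 1 and matching coefficients:
 x^0: a_0 = 1.
 x^1: a_1 - a_0 = 0, so a_1 = 1.
 x^k (k >= 2): a_k - a_{k-1} - a_{k-2} = 0, i.e. a_k = a_{k-1} + a_{k-2}.
This is the Fibonacci-type recurrence shifted so that a_0 = a_1 = 1.
Iterating: a_0=1, a_1=1, a_2=2, a_3=3, a_4=5, a_5=8, a_6=13, a_7=21, a_8=34, a_9=55, ...
a_30 = 1346269.

1346269


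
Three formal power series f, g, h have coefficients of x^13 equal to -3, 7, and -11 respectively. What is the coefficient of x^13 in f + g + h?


Series addition is componentwise:
-3 + 7 + -11
= -7

-7


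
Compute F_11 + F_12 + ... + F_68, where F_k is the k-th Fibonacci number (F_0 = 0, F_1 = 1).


Use the identity sum_{k=0}^{N} F_k = F_{N+2} - 1 (which follows from F_{k+2} - F_{k+1} = F_k). Then
sum_{k=11}^{68} F_k = (F_{70} - 1) - (F_{12} - 1) = F_{70} - F_{12}.
Computing: F_{70} = 190392490709135, F_{12} = 144, so
Sum = 190392490709135 - 144 = 190392490708991.

190392490708991


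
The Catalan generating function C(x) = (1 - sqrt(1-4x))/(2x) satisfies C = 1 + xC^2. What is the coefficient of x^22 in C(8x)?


Substituting x -> 8x scales the n-th coefficient by 8^n, so [x^22] C(8x) = 8^22 * C_22.
C_22 = C(2*22, 22)/(23) = 2104098963720/23 = 91482563640.
So 8^22 * 91482563640 = 73786976294838206464 * 91482563640 = 6750221754695707626346339368960.

6750221754695707626346339368960


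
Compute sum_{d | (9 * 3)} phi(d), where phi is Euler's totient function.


First, 9 * 3 = 27. One classical identity is sum_{d | n} phi(d) = n (each k in [1, n] has a unique gcd with n, and among the k's with gcd(k, n) = n/d there are phi(d) of them). So the sum equals 27. We also verify directly:
Divisors of 27: 1, 3, 9, 27.
phi values: 1, 2, 6, 18.
Sum = 27.

27
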